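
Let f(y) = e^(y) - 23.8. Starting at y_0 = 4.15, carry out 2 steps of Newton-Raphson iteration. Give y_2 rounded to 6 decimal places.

Newton update: y ← y − f(y)/f'(y).
f'(y) = e^(y)
y_0 = 4.150000: f = 39.634000, f' = 63.434000 → y_1 = 4.150000 - (39.634000)/(63.434000) = 3.525193
y_1 = 3.525193: f = 10.160331, f' = 33.960331 → y_2 = 3.525193 - (10.160331)/(33.960331) = 3.226011

3.226011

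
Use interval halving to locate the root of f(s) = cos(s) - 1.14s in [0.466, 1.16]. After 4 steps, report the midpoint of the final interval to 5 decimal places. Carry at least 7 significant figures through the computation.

f(0.466000) = 0.362133, f(1.160000) = -0.923060 (opposite signs)
step 1: m = 0.813000, f(m) = -0.239498 < 0 → root in [0.466000, 0.813000]
step 2: m = 0.639500, f(m) = 0.073364 > 0 → root in [0.639500, 0.813000]
step 3: m = 0.726250, f(m) = -0.080255 < 0 → root in [0.639500, 0.726250]
step 4: m = 0.682875, f(m) = -0.002716 < 0 → root in [0.639500, 0.682875]
Midpoint of [0.639500, 0.682875] = 0.661187

0.66119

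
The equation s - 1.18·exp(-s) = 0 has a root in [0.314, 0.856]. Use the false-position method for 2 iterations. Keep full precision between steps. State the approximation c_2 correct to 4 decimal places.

f(0.314000) = -0.548012, f(0.856000) = 0.354667
step 1: c = 0.643046, f(c) = 0.022732 > 0 → new bracket [0.314000, 0.643046]
step 2: c = 0.629940, f(c) = 0.001444 > 0 → new bracket [0.314000, 0.629940]

0.6299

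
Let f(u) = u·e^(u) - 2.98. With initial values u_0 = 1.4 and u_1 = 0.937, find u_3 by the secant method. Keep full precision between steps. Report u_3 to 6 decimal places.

1.048742

f(u_0) = 2.697280, f(u_1) = -0.588483
u_2 = 0.937000 - (-0.588483)·(0.937000 - 1.400000)/(-0.588483 - (2.697280)) = 1.019924; f(u_2) = -0.151769
u_3 = 1.019924 - (-0.151769)·(1.019924 - 0.937000)/(-0.151769 - (-0.588483)) = 1.048742; f(u_3) = 0.013169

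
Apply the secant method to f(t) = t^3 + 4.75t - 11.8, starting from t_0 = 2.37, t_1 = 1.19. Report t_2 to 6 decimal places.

f(t_0) = 12.769553, f(t_1) = -4.462341
t_2 = 1.190000 - (-4.462341)·(1.190000 - 2.370000)/(-4.462341 - (12.769553)) = 1.495571; f(t_2) = -1.350848

1.495571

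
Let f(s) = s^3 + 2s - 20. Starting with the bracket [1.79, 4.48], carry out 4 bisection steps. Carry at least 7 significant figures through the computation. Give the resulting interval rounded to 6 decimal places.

[2.462500, 2.630625]

f(1.790000) = -10.684661, f(4.480000) = 78.875392 (opposite signs)
step 1: m = 3.135000, f(m) = 17.081485 > 0 → root in [1.790000, 3.135000]
step 2: m = 2.462500, f(m) = -0.142631 < 0 → root in [2.462500, 3.135000]
step 3: m = 2.798750, f(m) = 7.520113 > 0 → root in [2.462500, 2.798750]
step 4: m = 2.630625, f(m) = 3.465669 > 0 → root in [2.462500, 2.630625]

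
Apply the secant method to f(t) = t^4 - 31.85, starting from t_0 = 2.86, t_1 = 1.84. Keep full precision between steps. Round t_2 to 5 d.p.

2.21507

f(t_0) = 35.055856, f(t_1) = -20.387713
t_2 = 1.840000 - (-20.387713)·(1.840000 - 2.860000)/(-20.387713 - (35.055856)) = 2.215074; f(t_2) = -7.775719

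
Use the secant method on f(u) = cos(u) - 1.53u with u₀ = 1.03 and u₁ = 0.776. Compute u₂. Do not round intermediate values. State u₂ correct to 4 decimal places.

0.5713

f(u_0) = -1.061081, f(u_1) = -0.473559
u_2 = 0.776000 - (-0.473559)·(0.776000 - 1.030000)/(-0.473559 - (-1.061081)) = 0.571269; f(u_2) = -0.032826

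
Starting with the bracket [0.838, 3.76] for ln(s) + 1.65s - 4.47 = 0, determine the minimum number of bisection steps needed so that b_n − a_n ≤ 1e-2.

9

Initial width b − a = 3.76 − 0.838 = 2.922000.
After n steps the width is (b−a)/2^n; need (b−a)/2^n ≤ 1e-2.
So n ≥ log₂(2.922000/1e-2) = log₂(292.2000) ≈ 8.1908.
Hence n = 9.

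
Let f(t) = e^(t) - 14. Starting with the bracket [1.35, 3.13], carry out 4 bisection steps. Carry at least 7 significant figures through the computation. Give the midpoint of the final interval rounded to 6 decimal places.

2.629375

f(1.350000) = -10.142574, f(3.130000) = 8.873980 (opposite signs)
step 1: m = 2.240000, f(m) = -4.606669 < 0 → root in [2.240000, 3.130000]
step 2: m = 2.685000, f(m) = 0.658201 > 0 → root in [2.240000, 2.685000]
step 3: m = 2.462500, f(m) = -2.265890 < 0 → root in [2.462500, 2.685000]
step 4: m = 2.573750, f(m) = -0.885087 < 0 → root in [2.573750, 2.685000]
Midpoint of [2.573750, 2.685000] = 2.629375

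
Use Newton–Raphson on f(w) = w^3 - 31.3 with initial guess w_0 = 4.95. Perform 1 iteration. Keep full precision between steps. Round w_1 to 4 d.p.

f'(w) = 3w^2
w_0 = 4.950000: f = 89.987375, f' = 73.507500 → w_1 = 4.950000 - (89.987375)/(73.507500) = 3.725807

3.7258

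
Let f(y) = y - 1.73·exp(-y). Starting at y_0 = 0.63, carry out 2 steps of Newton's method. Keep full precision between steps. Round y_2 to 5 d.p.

f'(y) = 1 + 1.73·exp(-y)
y_0 = 0.630000: f = -0.291384, f' = 1.921384 → y_1 = 0.630000 - (-0.291384)/(1.921384) = 0.781653
y_1 = 0.781653: f = -0.010079, f' = 1.791733 → y_2 = 0.781653 - (-0.010079)/(1.791733) = 0.787279

0.78728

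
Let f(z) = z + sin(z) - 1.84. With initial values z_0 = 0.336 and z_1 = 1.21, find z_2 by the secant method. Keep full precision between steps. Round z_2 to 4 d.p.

f(z_0) = -1.174287, f(z_1) = 0.305616
z_2 = 1.210000 - (0.305616)·(1.210000 - 0.336000)/(0.305616 - (-1.174287)) = 1.029509; f(z_2) = 0.046556

1.0295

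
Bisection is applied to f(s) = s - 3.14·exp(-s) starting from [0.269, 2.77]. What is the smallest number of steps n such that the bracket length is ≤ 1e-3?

Initial width b − a = 2.77 − 0.269 = 2.501000.
After n steps the width is (b−a)/2^n; need (b−a)/2^n ≤ 1e-3.
So n ≥ log₂(2.501000/1e-3) = log₂(2501.0000) ≈ 11.2883.
Hence n = 12.

12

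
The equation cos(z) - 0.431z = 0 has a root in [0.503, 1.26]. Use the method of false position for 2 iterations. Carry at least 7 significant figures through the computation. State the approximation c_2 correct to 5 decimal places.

1.08377

False-position update: c = (a·f(b) − b·f(a))/(f(b) − f(a)); replace the endpoint whose sign matches f(c).
f(0.503000) = 0.659347, f(1.260000) = -0.237243
step 1: c = 1.059693, f(c) = 0.032412 > 0 → new bracket [1.059693, 1.260000]
step 2: c = 1.083770, f(c) = 0.000896 > 0 → new bracket [1.083770, 1.260000]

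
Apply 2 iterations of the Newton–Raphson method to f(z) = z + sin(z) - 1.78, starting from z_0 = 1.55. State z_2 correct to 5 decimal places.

0.95453

f'(z) = 1 + cos(z)
z_0 = 1.550000: f = 0.769784, f' = 1.020795 → z_1 = 1.550000 - (0.769784)/(1.020795) = 0.795898
z_1 = 0.795898: f = -0.269610, f' = 1.699644 → z_2 = 0.795898 - (-0.269610)/(1.699644) = 0.954525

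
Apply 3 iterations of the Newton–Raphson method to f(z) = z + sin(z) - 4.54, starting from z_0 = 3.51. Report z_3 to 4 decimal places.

8.5527

f'(z) = 1 + cos(z)
z_0 = 3.510000: f = -1.390130, f' = 0.067098 → z_1 = 3.510000 - (-1.390130)/(0.067098) = 24.227935
z_1 = 24.227935: f = 18.901629, f' = 1.617838 → z_2 = 24.227935 - (18.901629)/(1.617838) = 12.544669
z_2 = 12.544669: f = 7.982968, f' = 1.999765 → z_3 = 12.544669 - (7.982968)/(1.999765) = 8.552714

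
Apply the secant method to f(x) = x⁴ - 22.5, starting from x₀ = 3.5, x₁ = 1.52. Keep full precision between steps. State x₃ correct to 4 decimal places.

Secant update: x_(k+1) = x_k − f(x_k)·(x_k − x_(k-1))/(f(x_k) − f(x_(k-1))).
f(x_0) = 127.562500, f(x_1) = -17.162052
x_2 = 1.520000 - (-17.162052)·(1.520000 - 3.500000)/(-17.162052 - (127.562500)) = 1.754797; f(x_2) = -13.017839
x_3 = 1.754797 - (-13.017839)·(1.754797 - 1.520000)/(-13.017839 - (-17.162052)) = 2.492343; f(x_3) = 16.086106

2.4923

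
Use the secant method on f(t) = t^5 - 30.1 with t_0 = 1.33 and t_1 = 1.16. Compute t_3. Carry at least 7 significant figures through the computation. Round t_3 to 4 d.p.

f(t_0) = -25.938420, f(t_1) = -27.999658
t_2 = 1.160000 - (-27.999658)·(1.160000 - 1.330000)/(-27.999658 - (-25.938420)) = 3.469264; f(t_2) = 472.458422
t_3 = 3.469264 - (472.458422)·(3.469264 - 1.160000)/(472.458422 - (-27.999658)) = 1.289199; f(t_3) = -26.538774

1.2892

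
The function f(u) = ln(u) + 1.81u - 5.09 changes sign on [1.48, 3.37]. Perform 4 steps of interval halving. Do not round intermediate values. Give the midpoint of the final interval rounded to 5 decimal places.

f(1.480000) = -2.019158, f(3.370000) = 2.224613 (opposite signs)
step 1: m = 2.425000, f(m) = 0.185082 > 0 → root in [1.480000, 2.425000]
step 2: m = 1.952500, f(m) = -0.886864 < 0 → root in [1.952500, 2.425000]
step 3: m = 2.188750, f(m) = -0.345032 < 0 → root in [2.188750, 2.425000]
step 4: m = 2.306875, f(m) = -0.078662 < 0 → root in [2.306875, 2.425000]
Midpoint of [2.306875, 2.425000] = 2.365937

2.36594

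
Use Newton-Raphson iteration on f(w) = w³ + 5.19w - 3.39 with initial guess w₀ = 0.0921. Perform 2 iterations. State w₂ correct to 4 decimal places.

f'(w) = 3w² + 5.19
w_0 = 0.092100: f = -2.911220, f' = 5.215447 → w_1 = 0.092100 - (-2.911220)/(5.215447) = 0.650292
w_1 = 0.650292: f = 0.260009, f' = 6.458638 → w_2 = 0.650292 - (0.260009)/(6.458638) = 0.610034

0.6100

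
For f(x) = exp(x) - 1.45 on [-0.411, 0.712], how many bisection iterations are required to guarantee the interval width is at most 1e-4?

14

Initial width b − a = 0.712 − -0.411 = 1.123000.
After n steps the width is (b−a)/2^n; need (b−a)/2^n ≤ 1e-4.
So n ≥ log₂(1.123000/1e-4) = log₂(11230.0000) ≈ 13.4551.
Hence n = 14.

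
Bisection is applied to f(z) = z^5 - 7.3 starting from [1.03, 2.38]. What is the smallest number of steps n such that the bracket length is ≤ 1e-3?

11

Initial width b − a = 2.38 − 1.03 = 1.350000.
After n steps the width is (b−a)/2^n; need (b−a)/2^n ≤ 1e-3.
So n ≥ log₂(1.350000/1e-3) = log₂(1350.0000) ≈ 10.3987.
Hence n = 11.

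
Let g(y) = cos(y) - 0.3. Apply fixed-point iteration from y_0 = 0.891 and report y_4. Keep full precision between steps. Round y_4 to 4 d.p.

y_1 = g(0.891000) = 0.328635
y_2 = g(0.328635) = 0.646484
y_3 = g(0.646484) = 0.498207
y_4 = g(0.498207) = 0.578441

0.5784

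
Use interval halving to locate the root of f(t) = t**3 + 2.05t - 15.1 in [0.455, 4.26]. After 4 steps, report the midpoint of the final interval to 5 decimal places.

f(0.455000) = -14.073054, f(4.260000) = 70.941776 (opposite signs)
step 1: m = 2.357500, f(m) = 2.835403 > 0 → root in [0.455000, 2.357500]
step 2: m = 1.406250, f(m) = -9.436273 < 0 → root in [1.406250, 2.357500]
step 3: m = 1.881875, f(m) = -4.577583 < 0 → root in [1.881875, 2.357500]
step 4: m = 2.119687, f(m) = -1.230726 < 0 → root in [2.119687, 2.357500]
Midpoint of [2.119687, 2.357500] = 2.238594

2.23859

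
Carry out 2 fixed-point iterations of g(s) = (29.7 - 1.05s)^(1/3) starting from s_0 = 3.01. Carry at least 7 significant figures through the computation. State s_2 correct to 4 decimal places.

2.9839

s_1 = g(3.010000) = 2.982847
s_2 = g(2.982847) = 2.983914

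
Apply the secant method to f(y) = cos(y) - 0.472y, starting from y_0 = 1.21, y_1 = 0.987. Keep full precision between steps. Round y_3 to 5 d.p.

1.05149

Secant update: y_(k+1) = y_k − f(y_k)·(y_k − y_(k-1))/(f(y_k) − f(y_(k-1))).
f(y_0) = -0.218101, f(y_1) = 0.085331
y_2 = 0.987000 - (0.085331)·(0.987000 - 1.210000)/(0.085331 - (-0.218101)) = 1.049712; f(y_2) = 0.002356
y_3 = 1.049712 - (0.002356)·(1.049712 - 0.987000)/(0.002356 - (0.085331)) = 1.051493; f(y_3) = -0.000030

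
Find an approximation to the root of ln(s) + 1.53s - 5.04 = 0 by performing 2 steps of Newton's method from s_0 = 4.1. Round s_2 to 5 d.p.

2.65566

f'(s) = 1/s + 1.53
s_0 = 4.100000: f = 2.643987, f' = 1.773902 → s_1 = 4.100000 - (2.643987)/(1.773902) = 2.609508
s_1 = 2.609508: f = -0.088291, f' = 1.913214 → s_2 = 2.609508 - (-0.088291)/(1.913214) = 2.655656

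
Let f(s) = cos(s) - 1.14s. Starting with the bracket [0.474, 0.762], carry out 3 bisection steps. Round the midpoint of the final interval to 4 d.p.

0.6720

f(0.474000) = 0.349390, f(0.762000) = -0.145223 (opposite signs)
step 1: m = 0.618000, f(m) = 0.110519 > 0 → root in [0.618000, 0.762000]
step 2: m = 0.690000, f(m) = -0.015354 < 0 → root in [0.618000, 0.690000]
step 3: m = 0.654000, f(m) = 0.048097 > 0 → root in [0.654000, 0.690000]
Midpoint of [0.654000, 0.690000] = 0.672000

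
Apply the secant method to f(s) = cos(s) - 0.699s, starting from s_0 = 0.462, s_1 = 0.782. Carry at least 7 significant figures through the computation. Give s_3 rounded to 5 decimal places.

f(s_0) = 0.572225, f(s_1) = 0.162888
s_2 = 0.782000 - (0.162888)·(0.782000 - 0.462000)/(0.162888 - (0.572225)) = 0.909338; f(s_2) = -0.021358
s_3 = 0.909338 - (-0.021358)·(0.909338 - 0.782000)/(-0.021358 - (0.162888)) = 0.894576; f(s_3) = 0.000541

0.89458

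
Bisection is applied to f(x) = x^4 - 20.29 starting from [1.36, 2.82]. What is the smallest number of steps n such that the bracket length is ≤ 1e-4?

Initial width b − a = 2.82 − 1.36 = 1.460000.
After n steps the width is (b−a)/2^n; need (b−a)/2^n ≤ 1e-4.
So n ≥ log₂(1.460000/1e-4) = log₂(14600.0000) ≈ 13.8337.
Hence n = 14.

14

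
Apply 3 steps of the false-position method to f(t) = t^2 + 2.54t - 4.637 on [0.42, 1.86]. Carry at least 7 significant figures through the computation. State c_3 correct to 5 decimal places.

False-position update: c = (a·f(b) − b·f(a))/(f(b) − f(a)); replace the endpoint whose sign matches f(c).
f(0.420000) = -3.393800, f(1.860000) = 3.547000
step 1: c = 1.124108, f(c) = -0.518147 < 0 → new bracket [1.124108, 1.860000]
step 2: c = 1.217905, f(c) = -0.060227 < 0 → new bracket [1.217905, 1.860000]
step 3: c = 1.228626, f(c) = -0.006769 < 0 → new bracket [1.228626, 1.860000]

1.22863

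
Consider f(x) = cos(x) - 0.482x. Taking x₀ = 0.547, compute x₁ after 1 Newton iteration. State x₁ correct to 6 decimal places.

1.136181

Newton update: x ← x − f(x)/f'(x).
f'(x) = -sin(x) - 0.482
x_0 = 0.547000: f = 0.590435, f' = -1.002127 → x_1 = 0.547000 - (0.590435)/(-1.002127) = 1.136181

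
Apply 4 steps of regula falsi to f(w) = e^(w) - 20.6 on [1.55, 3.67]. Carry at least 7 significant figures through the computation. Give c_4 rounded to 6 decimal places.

f(1.550000) = -15.888530, f(3.670000) = 18.651906
step 1: c = 2.525196, f(c) = -8.106660 < 0 → new bracket [2.525196, 3.670000]
step 2: c = 2.872021, f(c) = -2.927307 < 0 → new bracket [2.872021, 3.670000]
step 3: c = 2.980270, f(c) = -0.906871 < 0 → new bracket [2.980270, 3.670000]
step 4: c = 3.012250, f(c) = -0.266899 < 0 → new bracket [3.012250, 3.670000]

3.012250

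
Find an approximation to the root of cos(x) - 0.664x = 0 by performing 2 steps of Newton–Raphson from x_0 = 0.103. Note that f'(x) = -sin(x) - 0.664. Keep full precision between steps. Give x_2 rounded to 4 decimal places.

x_0 = 0.103000: f = 0.926308, f' = -0.766818 → x_1 = 0.103000 - (0.926308)/(-0.766818) = 1.310990
x_1 = 1.310990: f = -0.613603, f' = -1.630440 → x_2 = 1.310990 - (-0.613603)/(-1.630440) = 0.934647

0.9346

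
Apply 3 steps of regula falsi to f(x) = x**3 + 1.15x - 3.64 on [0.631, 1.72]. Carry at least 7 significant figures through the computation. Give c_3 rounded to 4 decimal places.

f(0.631000) = -2.663110, f(1.720000) = 3.426448
step 1: c = 1.107246, f(c) = -1.009191 < 0 → new bracket [1.107246, 1.720000]
step 2: c = 1.246659, f(c) = -0.268837 < 0 → new bracket [1.246659, 1.720000]
step 3: c = 1.281095, f(c) = -0.064201 < 0 → new bracket [1.281095, 1.720000]

1.2811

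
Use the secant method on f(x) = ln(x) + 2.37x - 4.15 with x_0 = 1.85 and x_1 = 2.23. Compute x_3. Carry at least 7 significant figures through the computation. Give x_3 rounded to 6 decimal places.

1.563051

Secant update: x_(k+1) = x_k − f(x_k)·(x_k − x_(k-1))/(f(x_k) − f(x_(k-1))).
f(x_0) = 0.849686, f(x_1) = 1.937102
x_2 = 2.230000 - (1.937102)·(2.230000 - 1.850000)/(1.937102 - (0.849686)) = 1.553075; f(x_2) = -0.028974
x_3 = 1.553075 - (-0.028974)·(1.553075 - 2.230000)/(-0.028974 - (1.937102)) = 1.563051; f(x_3) = 0.001071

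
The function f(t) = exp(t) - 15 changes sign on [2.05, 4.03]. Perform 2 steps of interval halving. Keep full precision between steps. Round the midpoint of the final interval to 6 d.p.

2.792500

f(2.050000) = -7.232099, f(4.030000) = 41.260911 (opposite signs)
step 1: m = 3.040000, f(m) = 5.905243 > 0 → root in [2.050000, 3.040000]
step 2: m = 2.545000, f(m) = -2.256772 < 0 → root in [2.545000, 3.040000]
Midpoint of [2.545000, 3.040000] = 2.792500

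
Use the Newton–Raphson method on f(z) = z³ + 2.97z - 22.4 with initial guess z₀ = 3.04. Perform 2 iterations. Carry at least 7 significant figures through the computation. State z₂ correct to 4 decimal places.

f'(z) = 3z² + 2.97
z_0 = 3.040000: f = 14.723264, f' = 30.694800 → z_1 = 3.040000 - (14.723264)/(30.694800) = 2.560334
z_1 = 2.560334: f = 1.987967, f' = 22.635925 → z_2 = 2.560334 - (1.987967)/(22.635925) = 2.472510

2.4725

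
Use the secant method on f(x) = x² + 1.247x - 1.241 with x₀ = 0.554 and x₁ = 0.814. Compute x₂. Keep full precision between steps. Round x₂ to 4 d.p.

0.6470

f(x_0) = -0.243246, f(x_1) = 0.436654
x_2 = 0.814000 - (0.436654)·(0.814000 - 0.554000)/(0.436654 - (-0.243246)) = 0.647020; f(x_2) = -0.015532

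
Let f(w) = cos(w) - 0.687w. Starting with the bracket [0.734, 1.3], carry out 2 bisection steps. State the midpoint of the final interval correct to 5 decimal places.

0.94625

f(0.734000) = 0.238243, f(1.300000) = -0.625601 (opposite signs)
step 1: m = 1.017000, f(m) = -0.172759 < 0 → root in [0.734000, 1.017000]
step 2: m = 0.875500, f(m) = 0.039145 > 0 → root in [0.875500, 1.017000]
Midpoint of [0.875500, 1.017000] = 0.946250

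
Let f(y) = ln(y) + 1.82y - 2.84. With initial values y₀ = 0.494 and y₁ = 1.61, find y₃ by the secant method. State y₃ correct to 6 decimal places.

1.381827

f(y_0) = -2.646140, f(y_1) = 0.566434
y_2 = 1.610000 - (0.566434)·(1.610000 - 0.494000)/(0.566434 - (-2.646140)) = 1.413229; f(y_2) = 0.077955
y_3 = 1.413229 - (0.077955)·(1.413229 - 1.610000)/(0.077955 - (0.566434)) = 1.381827; f(y_3) = -0.001667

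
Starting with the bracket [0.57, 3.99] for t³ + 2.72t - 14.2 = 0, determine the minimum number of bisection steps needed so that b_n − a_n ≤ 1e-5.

Initial width b − a = 3.99 − 0.57 = 3.420000.
After n steps the width is (b−a)/2^n; need (b−a)/2^n ≤ 1e-5.
So n ≥ log₂(3.420000/1e-5) = log₂(342000.0000) ≈ 18.3836.
Hence n = 19.

19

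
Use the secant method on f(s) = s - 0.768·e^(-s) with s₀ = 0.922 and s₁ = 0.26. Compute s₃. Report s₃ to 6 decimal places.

0.477309

f(s_0) = 0.616549, f(s_1) = -0.332168
s_2 = 0.260000 - (-0.332168)·(0.260000 - 0.922000)/(-0.332168 - (0.616549)) = 0.491782; f(s_2) = 0.022122
s_3 = 0.491782 - (0.022122)·(0.491782 - 0.260000)/(0.022122 - (-0.332168)) = 0.477309; f(s_3) = 0.000803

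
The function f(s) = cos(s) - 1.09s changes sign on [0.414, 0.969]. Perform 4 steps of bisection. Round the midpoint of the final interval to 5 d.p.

0.70884

f(0.414000) = 0.464259, f(0.969000) = -0.490086 (opposite signs)
step 1: m = 0.691500, f(m) = 0.016555 > 0 → root in [0.691500, 0.969000]
step 2: m = 0.830250, f(m) = -0.230281 < 0 → root in [0.691500, 0.830250]
step 3: m = 0.760875, f(m) = -0.105121 < 0 → root in [0.691500, 0.760875]
step 4: m = 0.726187, f(m) = -0.043833 < 0 → root in [0.691500, 0.726187]
Midpoint of [0.691500, 0.726187] = 0.708844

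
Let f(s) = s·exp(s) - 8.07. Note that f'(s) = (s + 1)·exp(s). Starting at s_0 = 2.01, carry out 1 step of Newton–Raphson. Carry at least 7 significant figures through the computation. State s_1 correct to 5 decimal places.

1.70146

Newton update: s ← s − f(s)/f'(s).
s_0 = 2.010000: f = 6.931268, f' = 22.464585 → s_1 = 2.010000 - (6.931268)/(22.464585) = 1.701458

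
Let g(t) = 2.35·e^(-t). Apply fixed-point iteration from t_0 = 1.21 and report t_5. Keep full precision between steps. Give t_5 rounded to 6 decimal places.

0.759150

t_1 = g(1.210000) = 0.700764
t_2 = g(0.700764) = 1.166085
t_3 = g(1.166085) = 0.732224
t_4 = g(0.732224) = 1.129971
t_5 = g(1.129971) = 0.759150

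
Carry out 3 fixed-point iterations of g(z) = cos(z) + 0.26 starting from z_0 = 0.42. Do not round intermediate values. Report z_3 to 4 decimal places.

1.0577

z_1 = g(0.420000) = 1.173089
z_2 = g(1.173089) = 0.647306
z_3 = g(0.647306) = 1.057711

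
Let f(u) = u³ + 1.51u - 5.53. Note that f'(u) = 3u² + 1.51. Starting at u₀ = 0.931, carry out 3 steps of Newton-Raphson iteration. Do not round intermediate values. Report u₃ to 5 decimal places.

1.48706

u_0 = 0.931000: f = -3.317236, f' = 4.110283 → u_1 = 0.931000 - (-3.317236)/(4.110283) = 1.738058
u_1 = 1.738058: f = 2.344869, f' = 10.572534 → u_2 = 1.738058 - (2.344869)/(10.572534) = 1.516269
u_2 = 1.516269: f = 0.245577, f' = 8.407214 → u_3 = 1.516269 - (0.245577)/(8.407214) = 1.487059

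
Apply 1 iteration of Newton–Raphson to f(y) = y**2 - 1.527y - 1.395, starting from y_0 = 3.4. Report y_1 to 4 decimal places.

f'(y) = 2y - 1.527
y_0 = 3.400000: f = 4.973200, f' = 5.273000 → y_1 = 3.400000 - (4.973200)/(5.273000) = 2.456856

2.4569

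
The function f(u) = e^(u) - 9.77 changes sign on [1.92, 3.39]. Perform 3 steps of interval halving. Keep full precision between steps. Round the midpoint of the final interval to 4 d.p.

2.1956

f(1.920000) = -2.949042, f(3.390000) = 19.895952 (opposite signs)
step 1: m = 2.655000, f(m) = 4.454986 > 0 → root in [1.920000, 2.655000]
step 2: m = 2.287500, f(m) = 0.080281 > 0 → root in [1.920000, 2.287500]
step 3: m = 2.103750, f(m) = -1.573149 < 0 → root in [2.103750, 2.287500]
Midpoint of [2.103750, 2.287500] = 2.195625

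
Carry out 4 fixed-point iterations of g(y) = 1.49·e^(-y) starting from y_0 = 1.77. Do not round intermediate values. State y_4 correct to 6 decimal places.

y_1 = g(1.770000) = 0.253796
y_2 = g(0.253796) = 1.156016
y_3 = g(1.156016) = 0.468959
y_4 = g(0.468959) = 0.932223

0.932223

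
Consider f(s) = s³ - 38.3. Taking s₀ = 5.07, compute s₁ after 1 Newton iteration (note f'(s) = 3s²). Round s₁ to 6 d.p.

s_0 = 5.070000: f = 92.023843, f' = 77.114700 → s_1 = 5.070000 - (92.023843)/(77.114700) = 3.876663

3.876663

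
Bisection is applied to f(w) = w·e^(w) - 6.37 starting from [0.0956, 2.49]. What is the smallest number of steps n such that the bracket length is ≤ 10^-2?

Initial width b − a = 2.49 − 0.0956 = 2.394400.
After n steps the width is (b−a)/2^n; need (b−a)/2^n ≤ 10^-2.
So n ≥ log₂(2.394400/10^-2) = log₂(239.4400) ≈ 7.9035.
Hence n = 8.

8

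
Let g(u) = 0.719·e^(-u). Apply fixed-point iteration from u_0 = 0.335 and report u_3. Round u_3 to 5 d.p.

u_1 = g(0.335000) = 0.514328
u_2 = g(0.514328) = 0.429892
u_3 = g(0.429892) = 0.467767

0.46777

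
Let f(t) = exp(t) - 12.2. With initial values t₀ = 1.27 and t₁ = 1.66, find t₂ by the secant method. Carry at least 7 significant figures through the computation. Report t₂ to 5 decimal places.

3.25372

f(t_0) = -8.639147, f(t_1) = -6.940689
t_2 = 1.660000 - (-6.940689)·(1.660000 - 1.270000)/(-6.940689 - (-8.639147)) = 3.253721; f(t_2) = 13.686487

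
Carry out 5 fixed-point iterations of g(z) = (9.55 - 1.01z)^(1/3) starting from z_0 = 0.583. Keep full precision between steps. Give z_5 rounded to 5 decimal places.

z_1 = g(0.583000) = 2.077088
z_2 = g(2.077088) = 1.953261
z_3 = g(1.953261) = 1.964128
z_4 = g(1.964128) = 1.963179
z_5 = g(1.963179) = 1.963262

1.96326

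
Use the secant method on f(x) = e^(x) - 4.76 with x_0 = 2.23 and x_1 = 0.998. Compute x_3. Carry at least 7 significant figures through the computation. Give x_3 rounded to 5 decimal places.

1.61734

f(x_0) = 4.539866, f(x_1) = -2.047149
x_2 = 0.998000 - (-2.047149)·(0.998000 - 2.230000)/(-2.047149 - (4.539866)) = 1.380888; f(x_2) = -0.781568
x_3 = 1.380888 - (-0.781568)·(1.380888 - 0.998000)/(-0.781568 - (-2.047149)) = 1.617343; f(x_3) = 0.279680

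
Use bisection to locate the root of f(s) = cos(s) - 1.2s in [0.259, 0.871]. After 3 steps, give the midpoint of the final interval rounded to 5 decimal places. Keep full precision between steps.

0.67975

f(0.259000) = 0.655847, f(0.871000) = -0.401138 (opposite signs)
step 1: m = 0.565000, f(m) = 0.166589 > 0 → root in [0.565000, 0.871000]
step 2: m = 0.718000, f(m) = -0.108477 < 0 → root in [0.565000, 0.718000]
step 3: m = 0.641500, f(m) = 0.031399 > 0 → root in [0.641500, 0.718000]
Midpoint of [0.641500, 0.718000] = 0.679750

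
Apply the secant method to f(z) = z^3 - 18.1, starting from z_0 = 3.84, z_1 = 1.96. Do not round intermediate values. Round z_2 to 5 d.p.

2.36479

Secant update: z_(k+1) = z_k − f(z_k)·(z_k − z_(k-1))/(f(z_k) − f(z_(k-1))).
f(z_0) = 38.523104, f(z_1) = -10.570464
z_2 = 1.960000 - (-10.570464)·(1.960000 - 3.840000)/(-10.570464 - (38.523104)) = 2.364788; f(z_2) = -4.875585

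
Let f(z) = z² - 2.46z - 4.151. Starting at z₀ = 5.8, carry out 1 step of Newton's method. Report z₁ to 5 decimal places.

4.13468

f'(z) = 2z - 2.46
z_0 = 5.800000: f = 15.221000, f' = 9.140000 → z_1 = 5.800000 - (15.221000)/(9.140000) = 4.134683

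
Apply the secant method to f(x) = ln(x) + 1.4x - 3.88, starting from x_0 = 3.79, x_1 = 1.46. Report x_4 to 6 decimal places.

2.206216

f(x_0) = 2.758366, f(x_1) = -1.457564
x_2 = 1.460000 - (-1.457564)·(1.460000 - 3.790000)/(-1.457564 - (2.758366)) = 2.265546; f(x_2) = 0.109579
x_3 = 2.265546 - (0.109579)·(2.265546 - 1.460000)/(0.109579 - (-1.457564)) = 2.209219; f(x_3) = 0.005546
x_4 = 2.209219 - (0.005546)·(2.209219 - 2.265546)/(0.005546 - (0.109579)) = 2.206216; f(x_4) = -0.000018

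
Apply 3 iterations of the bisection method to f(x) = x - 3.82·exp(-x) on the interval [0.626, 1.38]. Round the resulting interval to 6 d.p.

[1.097250, 1.191500]

f(0.626000) = -1.416655, f(1.380000) = 0.418970 (opposite signs)
step 1: m = 1.003000, f(m) = -0.398090 < 0 → root in [1.003000, 1.380000]
step 2: m = 1.191500, f(m) = 0.031117 > 0 → root in [1.003000, 1.191500]
step 3: m = 1.097250, f(m) = -0.177819 < 0 → root in [1.097250, 1.191500]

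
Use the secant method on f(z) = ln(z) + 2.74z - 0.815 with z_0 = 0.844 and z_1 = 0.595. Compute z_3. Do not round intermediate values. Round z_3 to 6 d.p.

f(z_0) = 1.327957, f(z_1) = 0.296106
z_2 = 0.595000 - (0.296106)·(0.595000 - 0.844000)/(0.296106 - (1.327957)) = 0.523545; f(z_2) = -0.027617
z_3 = 0.523545 - (-0.027617)·(0.523545 - 0.595000)/(-0.027617 - (0.296106)) = 0.529641; f(z_3) = 0.000662

0.529641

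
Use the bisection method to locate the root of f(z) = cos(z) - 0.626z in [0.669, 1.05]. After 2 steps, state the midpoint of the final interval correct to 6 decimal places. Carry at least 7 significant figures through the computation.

f(0.669000) = 0.365648, f(1.050000) = -0.159729 (opposite signs)
step 1: m = 0.859500, f(m) = 0.114769 > 0 → root in [0.859500, 1.050000]
step 2: m = 0.954750, f(m) = -0.019861 < 0 → root in [0.859500, 0.954750]
Midpoint of [0.859500, 0.954750] = 0.907125

0.907125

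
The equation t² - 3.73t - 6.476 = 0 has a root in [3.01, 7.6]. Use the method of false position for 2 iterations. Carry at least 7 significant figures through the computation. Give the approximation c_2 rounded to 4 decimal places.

4.7810

f(3.010000) = -8.643200, f(7.600000) = 22.936000
step 1: c = 4.266279, f(c) = -4.188084 < 0 → new bracket [4.266279, 7.600000]
step 2: c = 4.781021, f(c) = -1.451047 < 0 → new bracket [4.781021, 7.600000]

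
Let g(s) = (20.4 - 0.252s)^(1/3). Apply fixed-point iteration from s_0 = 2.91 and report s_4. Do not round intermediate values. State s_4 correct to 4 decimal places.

s_1 = g(2.910000) = 2.699254
s_2 = g(2.699254) = 2.701681
s_3 = g(2.701681) = 2.701653
s_4 = g(2.701653) = 2.701653

2.7017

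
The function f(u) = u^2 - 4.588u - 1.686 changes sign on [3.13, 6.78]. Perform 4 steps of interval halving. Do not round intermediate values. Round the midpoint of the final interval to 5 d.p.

f(3.130000) = -6.249540, f(6.780000) = 13.175760 (opposite signs)
step 1: m = 4.955000, f(m) = 0.132485 > 0 → root in [3.130000, 4.955000]
step 2: m = 4.042500, f(m) = -3.891184 < 0 → root in [4.042500, 4.955000]
step 3: m = 4.498750, f(m) = -2.087513 < 0 → root in [4.498750, 4.955000]
step 4: m = 4.726875, f(m) = -1.029555 < 0 → root in [4.726875, 4.955000]
Midpoint of [4.726875, 4.955000] = 4.840937

4.84094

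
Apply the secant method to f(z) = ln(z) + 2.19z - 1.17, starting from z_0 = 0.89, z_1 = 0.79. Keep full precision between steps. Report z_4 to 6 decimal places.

0.698253

f(z_0) = 0.662566, f(z_1) = 0.324378
z_2 = 0.790000 - (0.324378)·(0.790000 - 0.890000)/(0.324378 - (0.662566)) = 0.694084; f(z_2) = -0.015119
z_3 = 0.694084 - (-0.015119)·(0.694084 - 0.790000)/(-0.015119 - (0.324378)) = 0.698355; f(z_3) = 0.000371
z_4 = 0.698355 - (0.000371)·(0.698355 - 0.694084)/(0.000371 - (-0.015119)) = 0.698253; f(z_4) = 0.000000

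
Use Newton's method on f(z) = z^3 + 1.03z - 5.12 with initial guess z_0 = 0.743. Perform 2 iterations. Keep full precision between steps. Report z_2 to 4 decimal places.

1.7037

f'(z) = 3z^2 + 1.03
z_0 = 0.743000: f = -3.944538, f' = 2.686147 → z_1 = 0.743000 - (-3.944538)/(2.686147) = 2.211474
z_1 = 2.211474: f = 7.973294, f' = 15.701855 → z_2 = 2.211474 - (7.973294)/(15.701855) = 1.703681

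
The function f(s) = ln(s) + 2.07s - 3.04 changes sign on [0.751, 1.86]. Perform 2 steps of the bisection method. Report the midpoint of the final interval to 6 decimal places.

1.444125

f(0.751000) = -1.771780, f(1.860000) = 1.430776 (opposite signs)
step 1: m = 1.305500, f(m) = -0.071029 < 0 → root in [1.305500, 1.860000]
step 2: m = 1.582750, f(m) = 0.695456 > 0 → root in [1.305500, 1.582750]
Midpoint of [1.305500, 1.582750] = 1.444125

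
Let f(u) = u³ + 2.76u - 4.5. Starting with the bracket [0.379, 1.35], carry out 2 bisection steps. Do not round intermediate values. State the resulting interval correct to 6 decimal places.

f(0.379000) = -3.399520, f(1.350000) = 1.686375 (opposite signs)
step 1: m = 0.864500, f(m) = -1.467887 < 0 → root in [0.864500, 1.350000]
step 2: m = 1.107250, f(m) = -0.086499 < 0 → root in [1.107250, 1.350000]

[1.107250, 1.350000]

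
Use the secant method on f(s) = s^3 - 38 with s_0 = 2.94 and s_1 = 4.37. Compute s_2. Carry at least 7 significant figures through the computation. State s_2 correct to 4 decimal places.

f(s_0) = -12.587816, f(s_1) = 45.453453
s_2 = 4.370000 - (45.453453)·(4.370000 - 2.940000)/(45.453453 - (-12.587816)) = 3.250134; f(s_2) = -3.667625

3.2501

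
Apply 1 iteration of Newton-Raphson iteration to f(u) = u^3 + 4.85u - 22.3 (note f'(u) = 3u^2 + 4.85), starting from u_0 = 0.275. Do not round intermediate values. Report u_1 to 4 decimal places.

u_0 = 0.275000: f = -20.945453, f' = 5.076875 → u_1 = 0.275000 - (-20.945453)/(5.076875) = 4.400659

4.4007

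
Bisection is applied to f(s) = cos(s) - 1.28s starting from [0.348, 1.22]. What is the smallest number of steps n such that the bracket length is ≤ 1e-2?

Initial width b − a = 1.22 − 0.348 = 0.872000.
After n steps the width is (b−a)/2^n; need (b−a)/2^n ≤ 1e-2.
So n ≥ log₂(0.872000/1e-2) = log₂(87.2000) ≈ 6.4463.
Hence n = 7.

7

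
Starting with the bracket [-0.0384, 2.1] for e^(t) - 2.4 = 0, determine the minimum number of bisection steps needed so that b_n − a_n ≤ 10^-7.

Initial width b − a = 2.1 − -0.0384 = 2.138400.
After n steps the width is (b−a)/2^n; need (b−a)/2^n ≤ 10^-7.
So n ≥ log₂(2.138400/10^-7) = log₂(21384000.0000) ≈ 24.3500.
Hence n = 25.

25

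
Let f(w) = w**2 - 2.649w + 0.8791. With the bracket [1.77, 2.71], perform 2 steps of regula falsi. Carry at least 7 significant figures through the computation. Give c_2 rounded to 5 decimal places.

False-position update: c = (a·f(b) − b·f(a))/(f(b) − f(a)); replace the endpoint whose sign matches f(c).
f(1.770000) = -0.676730, f(2.710000) = 1.044410
step 1: c = 2.139596, f(c) = -0.210819 < 0 → new bracket [2.139596, 2.710000]
step 2: c = 2.235397, f(c) = -0.045467 < 0 → new bracket [2.235397, 2.710000]

2.23540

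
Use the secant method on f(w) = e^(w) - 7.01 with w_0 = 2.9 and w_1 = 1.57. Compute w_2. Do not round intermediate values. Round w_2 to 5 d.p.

1.78922

Secant update: w_(k+1) = w_k − f(w_k)·(w_k − w_(k-1))/(f(w_k) − f(w_(k-1))).
f(w_0) = 11.164145, f(w_1) = -2.203352
w_2 = 1.570000 - (-2.203352)·(1.570000 - 2.900000)/(-2.203352 - (11.164145)) = 1.789223; f(w_2) = -1.025202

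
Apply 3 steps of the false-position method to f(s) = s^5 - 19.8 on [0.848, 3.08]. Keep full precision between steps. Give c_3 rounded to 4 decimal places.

1.2707

f(0.848000) = -19.361490, f(3.080000) = 257.374698
step 1: c = 1.004159, f(c) = -18.779031 < 0 → new bracket [1.004159, 3.080000]
step 2: c = 1.145321, f(c) = -17.829233 < 0 → new bracket [1.145321, 3.080000]
step 3: c = 1.270660, f(c) = -16.487572 < 0 → new bracket [1.270660, 3.080000]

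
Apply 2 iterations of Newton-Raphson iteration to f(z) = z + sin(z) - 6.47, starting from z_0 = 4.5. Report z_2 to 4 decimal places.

Newton update: z ← z − f(z)/f'(z).
f'(z) = 1 + cos(z)
z_0 = 4.500000: f = -2.947530, f' = 0.789204 → z_1 = 4.500000 - (-2.947530)/(0.789204) = 8.234813
z_1 = 8.234813: f = 2.693169, f' = 0.628308 → z_2 = 8.234813 - (2.693169)/(0.628308) = 3.948427

3.9484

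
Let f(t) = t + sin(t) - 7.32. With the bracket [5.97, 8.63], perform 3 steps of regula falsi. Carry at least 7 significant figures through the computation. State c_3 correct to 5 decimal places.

6.81535

False-position update: c = (a·f(b) − b·f(a))/(f(b) − f(a)); replace the endpoint whose sign matches f(c).
f(5.970000) = -1.658091, f(8.630000) = 2.023708
step 1: c = 7.167926, f(c) = 0.621676 > 0 → new bracket [5.970000, 7.167926]
step 2: c = 6.841260, f(c) = 0.050814 > 0 → new bracket [5.970000, 6.841260]
step 3: c = 6.815353, f(c) = 0.002756 > 0 → new bracket [5.970000, 6.815353]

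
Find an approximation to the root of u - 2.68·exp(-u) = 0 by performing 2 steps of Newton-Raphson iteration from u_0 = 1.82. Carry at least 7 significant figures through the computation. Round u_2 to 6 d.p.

f'(u) = 1 + 2.68·exp(-u)
u_0 = 1.820000: f = 1.385771, f' = 1.434229 → u_1 = 1.820000 - (1.385771)/(1.434229) = 0.853787
u_1 = 0.853787: f = -0.287356, f' = 2.141143 → u_2 = 0.853787 - (-0.287356)/(2.141143) = 0.987994

0.987994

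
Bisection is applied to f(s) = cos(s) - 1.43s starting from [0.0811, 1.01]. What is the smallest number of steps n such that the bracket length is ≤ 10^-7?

Initial width b − a = 1.01 − 0.0811 = 0.928900.
After n steps the width is (b−a)/2^n; need (b−a)/2^n ≤ 10^-7.
So n ≥ log₂(0.928900/10^-7) = log₂(9289000.0000) ≈ 23.1471.
Hence n = 24.

24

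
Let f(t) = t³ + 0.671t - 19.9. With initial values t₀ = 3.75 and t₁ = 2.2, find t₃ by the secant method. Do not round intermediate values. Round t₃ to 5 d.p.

2.65436

Secant update: t_(k+1) = t_k − f(t_k)·(t_k − t_(k-1))/(f(t_k) − f(t_(k-1))).
f(t_0) = 35.350625, f(t_1) = -7.775800
t_2 = 2.200000 - (-7.775800)·(2.200000 - 3.750000)/(-7.775800 - (35.350625)) = 2.479469; f(t_2) = -2.993084
t_3 = 2.479469 - (-2.993084)·(2.479469 - 2.200000)/(-2.993084 - (-7.775800)) = 2.654364; f(t_3) = 0.582790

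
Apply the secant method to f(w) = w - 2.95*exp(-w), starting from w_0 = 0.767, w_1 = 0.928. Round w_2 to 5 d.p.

Secant update: w_(k+1) = w_k − f(w_k)·(w_k − w_(k-1))/(f(w_k) − f(w_(k-1))).
f(w_0) = -0.602992, f(w_1) = -0.238264
w_2 = 0.928000 - (-0.238264)·(0.928000 - 0.767000)/(-0.238264 - (-0.602992)) = 1.033175; f(w_2) = -0.016656

1.03318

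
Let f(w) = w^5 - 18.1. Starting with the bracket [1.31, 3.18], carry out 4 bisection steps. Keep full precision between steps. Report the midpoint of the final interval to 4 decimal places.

f(1.310000) = -14.242051, f(3.180000) = 307.088815 (opposite signs)
step 1: m = 2.245000, f(m) = 38.927158 > 0 → root in [1.310000, 2.245000]
step 2: m = 1.777500, f(m) = -0.356142 < 0 → root in [1.777500, 2.245000]
step 3: m = 2.011250, f(m) = 14.810182 > 0 → root in [1.777500, 2.011250]
step 4: m = 1.894375, f(m) = 6.296626 > 0 → root in [1.777500, 1.894375]
Midpoint of [1.777500, 1.894375] = 1.835938

1.8359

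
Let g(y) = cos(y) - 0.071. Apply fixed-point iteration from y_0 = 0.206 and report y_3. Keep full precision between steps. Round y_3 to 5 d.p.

y_1 = g(0.206000) = 0.907857
y_2 = g(0.907857) = 0.544436
y_3 = g(0.544436) = 0.784419

0.78442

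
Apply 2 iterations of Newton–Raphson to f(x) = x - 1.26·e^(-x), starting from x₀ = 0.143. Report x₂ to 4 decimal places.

0.6540

f'(x) = 1 + 1.26·e^(-x)
x_0 = 0.143000: f = -0.949110, f' = 2.092110 → x_1 = 0.143000 - (-0.949110)/(2.092110) = 0.596662
x_1 = 0.596662: f = -0.097153, f' = 1.693815 → x_2 = 0.596662 - (-0.097153)/(1.693815) = 0.654019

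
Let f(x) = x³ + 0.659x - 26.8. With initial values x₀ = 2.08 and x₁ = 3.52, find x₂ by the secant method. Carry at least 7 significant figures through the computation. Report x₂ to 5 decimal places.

2.74527

Secant update: x_(k+1) = x_k − f(x_k)·(x_k − x_(k-1))/(f(x_k) − f(x_(k-1))).
f(x_0) = -16.430368, f(x_1) = 19.133888
x_2 = 3.520000 - (19.133888)·(3.520000 - 2.080000)/(19.133888 - (-16.430368)) = 2.745267; f(x_2) = -4.301187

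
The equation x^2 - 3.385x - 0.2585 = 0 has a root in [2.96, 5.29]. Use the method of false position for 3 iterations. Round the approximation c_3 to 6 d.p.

f(2.960000) = -1.516500, f(5.290000) = 9.818950
step 1: c = 3.271716, f(c) = -0.629132 < 0 → new bracket [3.271716, 5.290000]
step 2: c = 3.393247, f(c) = -0.230514 < 0 → new bracket [3.393247, 5.290000]
step 3: c = 3.436755, f(c) = -0.080630 < 0 → new bracket [3.436755, 5.290000]

3.436755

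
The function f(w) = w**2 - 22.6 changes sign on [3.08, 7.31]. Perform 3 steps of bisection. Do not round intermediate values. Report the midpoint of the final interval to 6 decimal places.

f(3.080000) = -13.113600, f(7.310000) = 30.836100 (opposite signs)
step 1: m = 5.195000, f(m) = 4.388025 > 0 → root in [3.080000, 5.195000]
step 2: m = 4.137500, f(m) = -5.481094 < 0 → root in [4.137500, 5.195000]
step 3: m = 4.666250, f(m) = -0.826111 < 0 → root in [4.666250, 5.195000]
Midpoint of [4.666250, 5.195000] = 4.930625

4.930625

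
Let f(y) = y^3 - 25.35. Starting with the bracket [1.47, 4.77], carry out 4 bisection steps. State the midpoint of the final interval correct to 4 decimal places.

3.0169

f(1.470000) = -22.173477, f(4.770000) = 83.181333 (opposite signs)
step 1: m = 3.120000, f(m) = 5.021328 > 0 → root in [1.470000, 3.120000]
step 2: m = 2.295000, f(m) = -13.262178 < 0 → root in [2.295000, 3.120000]
step 3: m = 2.707500, f(m) = -5.502519 < 0 → root in [2.707500, 3.120000]
step 4: m = 2.913750, f(m) = -0.612440 < 0 → root in [2.913750, 3.120000]
Midpoint of [2.913750, 3.120000] = 3.016875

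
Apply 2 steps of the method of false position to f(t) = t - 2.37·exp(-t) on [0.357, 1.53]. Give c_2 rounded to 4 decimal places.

0.9446

f(0.357000) = -1.301461, f(1.530000) = 1.016810
step 1: c = 1.015514, f(c) = 0.157061 > 0 → new bracket [0.357000, 1.015514]
step 2: c = 0.944602, f(c) = 0.023064 > 0 → new bracket [0.357000, 0.944602]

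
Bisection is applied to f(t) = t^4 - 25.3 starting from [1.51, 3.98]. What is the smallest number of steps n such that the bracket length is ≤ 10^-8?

Initial width b − a = 3.98 − 1.51 = 2.470000.
After n steps the width is (b−a)/2^n; need (b−a)/2^n ≤ 10^-8.
So n ≥ log₂(2.470000/10^-8) = log₂(247000000.0000) ≈ 27.8799.
Hence n = 28.

28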